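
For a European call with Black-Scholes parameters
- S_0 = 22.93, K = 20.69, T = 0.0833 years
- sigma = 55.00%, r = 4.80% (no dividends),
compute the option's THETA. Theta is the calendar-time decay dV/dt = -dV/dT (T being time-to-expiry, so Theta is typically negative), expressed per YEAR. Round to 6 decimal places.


d1 = 0.7521321412; d2 = 0.5933925746
phi(d1) = 0.3006555829; exp(-qT) = 1.0000000000; exp(-rT) = 0.9960095830
Theta = -S*exp(-qT)*phi(d1)*sigma/(2*sqrt(T)) - r*K*exp(-rT)*N(d2) + q*S*exp(-qT)*N(d1)
N(d1) = 0.7740142016; N(d2) = 0.7235407715; sqrt(T) = 0.2886173938
Term 1 = -22.9300 * 1.0000000000 * 0.3006555829 * 0.5500 / (2 * 0.2886173938) = -6.5687619062
Term 2 = -0.0480 * 20.6900 * 0.9960095830 * 0.7235407715 = -0.7156954457
Term 3 = 0 (no dividend yield, q = 0)
Theta = -6.5687619062 + (-0.7156954457) + (0.0000000000) = -7.284457

Answer: Theta = -7.284457


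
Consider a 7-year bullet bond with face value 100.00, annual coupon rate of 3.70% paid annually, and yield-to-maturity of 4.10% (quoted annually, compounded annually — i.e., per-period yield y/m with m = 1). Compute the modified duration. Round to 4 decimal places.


Coupon per period c = face * coupon_rate / m = 3.700000
Periods per year m = 1; per-period yield y/m = 0.041000
Number of cashflows N = 7
Cashflows (t years, CF_t, discount factor 1/(1+y/m)^(m*t), PV):
  t = 1.0000: CF_t = 3.700000, DF = 0.960615, PV = 3.554275
  t = 2.0000: CF_t = 3.700000, DF = 0.922781, PV = 3.414289
  t = 3.0000: CF_t = 3.700000, DF = 0.886437, PV = 3.279816
  t = 4.0000: CF_t = 3.700000, DF = 0.851524, PV = 3.150640
  t = 5.0000: CF_t = 3.700000, DF = 0.817987, PV = 3.026552
  t = 6.0000: CF_t = 3.700000, DF = 0.785770, PV = 2.907350
  t = 7.0000: CF_t = 103.700000, DF = 0.754823, PV = 78.275103
Price P = sum_t PV_t = 97.608025
First compute Macaulay numerator sum_t t * PV_t:
  t * PV_t at t = 1.0000: 3.554275
  t * PV_t at t = 2.0000: 6.828578
  t * PV_t at t = 3.0000: 9.839449
  t * PV_t at t = 4.0000: 12.602561
  t * PV_t at t = 5.0000: 15.132758
  t * PV_t at t = 6.0000: 17.444101
  t * PV_t at t = 7.0000: 547.925724
Macaulay duration D = 613.327445 / 97.608025 = 6.283576
Modified duration = D / (1 + y/m) = 6.283576 / (1 + 0.041000) = 6.036096

Answer: Modified duration = 6.0361


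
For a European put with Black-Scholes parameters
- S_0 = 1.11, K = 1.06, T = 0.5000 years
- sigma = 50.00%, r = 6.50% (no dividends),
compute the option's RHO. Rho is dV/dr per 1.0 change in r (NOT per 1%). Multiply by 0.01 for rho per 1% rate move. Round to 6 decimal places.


Answer: Rho = -0.247214

Derivation:
d1 = 0.3990659147; d2 = 0.0455125241
phi(d1) = 0.3684076036; exp(-qT) = 1.0000000000; exp(-rT) = 0.9680224498
N(-d2) = 0.4818493962
Rho = -K*T*exp(-rT)*N(-d2) = -1.0600 * 0.5000 * 0.9680224498 * 0.4818493962 = -0.247214


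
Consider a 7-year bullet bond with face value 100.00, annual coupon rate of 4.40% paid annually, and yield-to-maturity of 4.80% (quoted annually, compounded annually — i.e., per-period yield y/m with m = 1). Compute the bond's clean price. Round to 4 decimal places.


Coupon per period c = face * coupon_rate / m = 4.400000
Periods per year m = 1; per-period yield y/m = 0.048000
Number of cashflows N = 7
Cashflows (t years, CF_t, discount factor 1/(1+y/m)^(m*t), PV):
  t = 1.0000: CF_t = 4.400000, DF = 0.954198, PV = 4.198473
  t = 2.0000: CF_t = 4.400000, DF = 0.910495, PV = 4.006177
  t = 3.0000: CF_t = 4.400000, DF = 0.868793, PV = 3.822688
  t = 4.0000: CF_t = 4.400000, DF = 0.829001, PV = 3.647603
  t = 5.0000: CF_t = 4.400000, DF = 0.791031, PV = 3.480537
  t = 6.0000: CF_t = 4.400000, DF = 0.754801, PV = 3.321123
  t = 7.0000: CF_t = 104.400000, DF = 0.720230, PV = 75.191980
Price P = sum_t PV_t = 97.668581

Answer: Price = 97.6686


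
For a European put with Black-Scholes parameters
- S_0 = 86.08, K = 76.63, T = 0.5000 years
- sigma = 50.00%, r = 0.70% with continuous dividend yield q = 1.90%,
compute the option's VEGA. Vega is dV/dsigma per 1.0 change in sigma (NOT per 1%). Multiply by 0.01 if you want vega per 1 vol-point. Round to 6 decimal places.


d1 = 0.4887195429; d2 = 0.1351661523
phi(d1) = 0.3540341403; exp(-qT) = 0.9905449824; exp(-rT) = 0.9965061179
Vega = S * exp(-qT) * phi(d1) * sqrt(T) = 86.0800 * 0.9905449824 * 0.3540341403 * 0.7071067812 = 21.345514

Answer: Vega = 21.345514


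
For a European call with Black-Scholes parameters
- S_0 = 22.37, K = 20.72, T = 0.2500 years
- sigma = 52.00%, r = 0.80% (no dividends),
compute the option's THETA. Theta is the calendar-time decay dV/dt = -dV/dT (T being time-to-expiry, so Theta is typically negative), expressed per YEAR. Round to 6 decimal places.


d1 = 0.4323898389; d2 = 0.1723898389
phi(d1) = 0.3633389915; exp(-qT) = 1.0000000000; exp(-rT) = 0.9980019987
Theta = -S*exp(-qT)*phi(d1)*sigma/(2*sqrt(T)) - r*K*exp(-rT)*N(d2) + q*S*exp(-qT)*N(d1)
N(d1) = 0.6672709490; N(d2) = 0.5684344700; sqrt(T) = 0.5000000000
Term 1 = -22.3700 * 1.0000000000 * 0.3633389915 * 0.5200 / (2 * 0.5000000000) = -4.2265044847
Term 2 = -0.0080 * 20.7200 * 0.9980019987 * 0.5684344700 = -0.0940354387
Term 3 = 0 (no dividend yield, q = 0)
Theta = -4.2265044847 + (-0.0940354387) + (0.0000000000) = -4.320540

Answer: Theta = -4.320540


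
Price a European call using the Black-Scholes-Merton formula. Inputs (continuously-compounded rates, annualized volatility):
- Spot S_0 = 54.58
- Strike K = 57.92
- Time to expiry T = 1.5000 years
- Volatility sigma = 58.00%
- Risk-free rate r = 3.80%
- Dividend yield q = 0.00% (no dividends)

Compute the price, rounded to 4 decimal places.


d1 = (ln(S/K) + (r - q + 0.5*sigma^2) * T) / (sigma * sqrt(T)) = 0.35180412
d2 = d1 - sigma * sqrt(T) = -0.35854791
exp(-rT) = 0.94459407; exp(-qT) = 1.00000000
C = S_0 * exp(-qT) * N(d1) - K * exp(-rT) * N(d2)
N(d1) = 0.63750741; N(d2) = 0.35996666
C = 54.5800 * 1.00000000 * 0.63750741 - 57.9200 * 0.94459407 * 0.35996666 = 15.1011

Answer: Price = 15.1011


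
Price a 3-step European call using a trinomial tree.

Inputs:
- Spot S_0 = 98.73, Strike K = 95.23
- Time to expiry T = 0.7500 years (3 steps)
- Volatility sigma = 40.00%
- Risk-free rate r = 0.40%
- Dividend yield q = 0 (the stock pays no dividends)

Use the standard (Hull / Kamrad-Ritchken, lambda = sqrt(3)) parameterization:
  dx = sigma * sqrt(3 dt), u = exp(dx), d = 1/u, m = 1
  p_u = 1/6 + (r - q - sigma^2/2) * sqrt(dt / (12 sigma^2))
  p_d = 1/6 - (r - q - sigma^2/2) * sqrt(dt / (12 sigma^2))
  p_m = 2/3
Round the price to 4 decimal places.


dt = T/N = 0.250000; dx = sigma*sqrt(3*dt) = 0.346410
u = exp(dx) = 1.413982; d = 1/u = 0.707222
p_u = 0.139243, p_m = 0.666667, p_d = 0.194091
Discount per step: exp(-r*dt) = 0.999000
Stock lattice S(k, j) with j the centered position index:
  k=0: S(0,+0) = 98.7300
  k=1: S(1,-1) = 69.8241; S(1,+0) = 98.7300; S(1,+1) = 139.6025
  k=2: S(2,-2) = 49.3811; S(2,-1) = 69.8241; S(2,+0) = 98.7300; S(2,+1) = 139.6025; S(2,+2) = 197.3955
  k=3: S(3,-3) = 34.9234; S(3,-2) = 49.3811; S(3,-1) = 69.8241; S(3,+0) = 98.7300; S(3,+1) = 139.6025; S(3,+2) = 197.3955; S(3,+3) = 279.1137
Terminal payoffs V(N, j) = max(S_T - K, 0):
  V(3,-3) = 0.000000; V(3,-2) = 0.000000; V(3,-1) = 0.000000; V(3,+0) = 3.500000; V(3,+1) = 44.372488; V(3,+2) = 102.165469; V(3,+3) = 183.883731
Backward induction: V(k, j) = exp(-r*dt) * [p_u * V(k+1, j+1) + p_m * V(k+1, j) + p_d * V(k+1, j-1)]
  V(2,-2) = exp(-r*dt) * [p_u*0.000000 + p_m*0.000000 + p_d*0.000000] = 0.000000
  V(2,-1) = exp(-r*dt) * [p_u*3.500000 + p_m*0.000000 + p_d*0.000000] = 0.486862
  V(2,+0) = exp(-r*dt) * [p_u*44.372488 + p_m*3.500000 + p_d*0.000000] = 8.503363
  V(2,+1) = exp(-r*dt) * [p_u*102.165469 + p_m*44.372488 + p_d*3.500000] = 44.442290
  V(2,+2) = exp(-r*dt) * [p_u*183.883731 + p_m*102.165469 + p_d*44.372488] = 102.224765
  V(1,-1) = exp(-r*dt) * [p_u*8.503363 + p_m*0.486862 + p_d*0.000000] = 1.507096
  V(1,+0) = exp(-r*dt) * [p_u*44.442290 + p_m*8.503363 + p_d*0.486862] = 11.939715
  V(1,+1) = exp(-r*dt) * [p_u*102.224765 + p_m*44.442290 + p_d*8.503363] = 45.467163
  V(0,+0) = exp(-r*dt) * [p_u*45.467163 + p_m*11.939715 + p_d*1.507096] = 14.568711

Answer: Price = V(0,0) = 14.5687


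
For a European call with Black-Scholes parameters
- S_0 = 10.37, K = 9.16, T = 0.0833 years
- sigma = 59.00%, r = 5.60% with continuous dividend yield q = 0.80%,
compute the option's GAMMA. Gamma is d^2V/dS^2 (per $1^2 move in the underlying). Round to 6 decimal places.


Answer: Gamma = 0.159022

Derivation:
d1 = 0.8372330279; d2 = 0.6669487655
phi(d1) = 0.2809950839; exp(-qT) = 0.9993338220; exp(-rT) = 0.9953460633
Gamma = exp(-qT) * phi(d1) / (S * sigma * sqrt(T)) = 0.9993338220 * 0.2809950839 / (10.3700 * 0.5900 * 0.2886173938) = 0.159022


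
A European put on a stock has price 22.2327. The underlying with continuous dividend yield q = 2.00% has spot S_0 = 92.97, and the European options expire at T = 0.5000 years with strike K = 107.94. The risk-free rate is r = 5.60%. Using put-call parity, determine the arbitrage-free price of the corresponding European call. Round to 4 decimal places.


Put-call parity: C - P = S_0 * exp(-qT) - K * exp(-rT).
S_0 * exp(-qT) = 92.9700 * 0.99004983 = 92.04493304
K * exp(-rT) = 107.9400 * 0.97238837 = 104.95960031
C = P + S*exp(-qT) - K*exp(-rT)
C = 22.2327 + 92.04493304 - 104.95960031 = 9.3180

Answer: Call price = 9.3180


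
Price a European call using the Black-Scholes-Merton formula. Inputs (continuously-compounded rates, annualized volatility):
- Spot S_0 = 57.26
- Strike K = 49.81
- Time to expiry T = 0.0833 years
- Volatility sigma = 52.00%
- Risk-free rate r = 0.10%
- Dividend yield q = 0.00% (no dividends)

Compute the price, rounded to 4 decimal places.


Answer: Price = 8.2154

Derivation:
d1 = (ln(S/K) + (r - q + 0.5*sigma^2) * T) / (sigma * sqrt(T)) = 1.00433731
d2 = d1 - sigma * sqrt(T) = 0.85425626
exp(-rT) = 0.99991670; exp(-qT) = 1.00000000
C = S_0 * exp(-qT) * N(d1) - K * exp(-rT) * N(d2)
N(d1) = 0.84239197; N(d2) = 0.80351849
C = 57.2600 * 1.00000000 * 0.84239197 - 49.8100 * 0.99991670 * 0.80351849 = 8.2154


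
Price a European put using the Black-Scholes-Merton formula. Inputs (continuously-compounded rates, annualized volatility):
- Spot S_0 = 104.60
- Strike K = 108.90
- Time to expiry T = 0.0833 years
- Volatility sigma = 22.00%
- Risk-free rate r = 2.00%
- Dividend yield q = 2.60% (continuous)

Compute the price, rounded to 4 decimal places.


d1 = (ln(S/K) + (r - q + 0.5*sigma^2) * T) / (sigma * sqrt(T)) = -0.61059790
d2 = d1 - sigma * sqrt(T) = -0.67409373
exp(-rT) = 0.99833539; exp(-qT) = 0.99783654
P = K * exp(-rT) * N(-d2) - S_0 * exp(-qT) * N(-d1)
N(-d1) = 0.72926709; N(-d2) = 0.74987414
P = 108.9000 * 0.99833539 * 0.74987414 - 104.6000 * 0.99783654 * 0.72926709 = 5.4091

Answer: Price = 5.4091


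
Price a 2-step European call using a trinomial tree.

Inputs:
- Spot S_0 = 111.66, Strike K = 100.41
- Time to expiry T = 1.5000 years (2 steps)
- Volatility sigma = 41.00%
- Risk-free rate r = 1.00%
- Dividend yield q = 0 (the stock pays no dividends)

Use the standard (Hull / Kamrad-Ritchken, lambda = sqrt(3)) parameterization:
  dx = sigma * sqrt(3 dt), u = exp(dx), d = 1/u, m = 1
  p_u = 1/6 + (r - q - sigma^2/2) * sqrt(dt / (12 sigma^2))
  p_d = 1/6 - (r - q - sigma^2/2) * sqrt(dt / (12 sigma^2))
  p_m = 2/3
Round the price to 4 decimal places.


Answer: Price = V(0,0) = 26.5301

Derivation:
dt = T/N = 0.750000; dx = sigma*sqrt(3*dt) = 0.615000
u = exp(dx) = 1.849657; d = 1/u = 0.540641
p_u = 0.121514, p_m = 0.666667, p_d = 0.211819
Discount per step: exp(-r*dt) = 0.992528
Stock lattice S(k, j) with j the centered position index:
  k=0: S(0,+0) = 111.6600
  k=1: S(1,-1) = 60.3680; S(1,+0) = 111.6600; S(1,+1) = 206.5327
  k=2: S(2,-2) = 32.6374; S(2,-1) = 60.3680; S(2,+0) = 111.6600; S(2,+1) = 206.5327; S(2,+2) = 382.0145
Terminal payoffs V(N, j) = max(S_T - K, 0):
  V(2,-2) = 0.000000; V(2,-1) = 0.000000; V(2,+0) = 11.250000; V(2,+1) = 106.122656; V(2,+2) = 281.604490
Backward induction: V(k, j) = exp(-r*dt) * [p_u * V(k+1, j+1) + p_m * V(k+1, j) + p_d * V(k+1, j-1)]
  V(1,-1) = exp(-r*dt) * [p_u*11.250000 + p_m*0.000000 + p_d*0.000000] = 1.356821
  V(1,+0) = exp(-r*dt) * [p_u*106.122656 + p_m*11.250000 + p_d*0.000000] = 20.243019
  V(1,+1) = exp(-r*dt) * [p_u*281.604490 + p_m*106.122656 + p_d*11.250000] = 106.548238
  V(0,+0) = exp(-r*dt) * [p_u*106.548238 + p_m*20.243019 + p_d*1.356821] = 26.530149


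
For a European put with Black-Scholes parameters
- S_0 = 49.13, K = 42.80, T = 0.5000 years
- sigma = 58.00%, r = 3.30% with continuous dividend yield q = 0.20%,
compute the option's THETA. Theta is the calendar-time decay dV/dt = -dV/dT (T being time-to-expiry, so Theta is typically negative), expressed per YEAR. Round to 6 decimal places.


Answer: Theta = -6.216613

Derivation:
d1 = 0.5791734712; d2 = 0.1690515381
phi(d1) = 0.3373415069; exp(-qT) = 0.9990004998; exp(-rT) = 0.9836353794
Theta = -S*exp(-qT)*phi(d1)*sigma/(2*sqrt(T)) + r*K*exp(-rT)*N(-d2) - q*S*exp(-qT)*N(-d1)
N(-d1) = 0.2812360646; N(-d2) = 0.4328780516; sqrt(T) = 0.7071067812
Term 1 = -49.1300 * 0.9990004998 * 0.3373415069 * 0.5800 / (2 * 0.7071067812) = -6.7903982498
Term 2 = 0.0330 * 42.8000 * 0.9836353794 * 0.4328780516 = 0.6013916808
Term 3 = -0.0020 * 49.1300 * 0.9990004998 * 0.2812360646 = -0.0276066353
Theta = -6.7903982498 + (0.6013916808) + (-0.0276066353) = -6.216613


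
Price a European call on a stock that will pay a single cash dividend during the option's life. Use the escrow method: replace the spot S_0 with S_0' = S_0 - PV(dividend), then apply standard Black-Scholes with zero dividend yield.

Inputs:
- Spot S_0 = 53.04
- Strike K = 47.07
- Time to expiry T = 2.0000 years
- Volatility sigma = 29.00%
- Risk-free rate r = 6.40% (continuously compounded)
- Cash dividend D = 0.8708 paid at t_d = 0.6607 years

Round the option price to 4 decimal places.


PV(D) = D * exp(-r * t_d) = 0.8708 * 0.95859673 = 0.83474604
S_0' = S_0 - PV(D) = 53.0400 - 0.83474604 = 52.20525396
d1 = (ln(S_0'/K) + (r + sigma^2/2)*T) / (sigma*sqrt(T)) = 0.76964254
d2 = d1 - sigma*sqrt(T) = 0.35952060
exp(-rT) = 0.87985338
N(d1) = 0.77924402; N(d2) = 0.64039717
C = S_0' * N(d1) - K * exp(-rT) * N(d2) = 52.20525396 * 0.77924402 - 47.0700 * 0.87985338 * 0.64039717 = 14.1588

Answer: Price = 14.1588


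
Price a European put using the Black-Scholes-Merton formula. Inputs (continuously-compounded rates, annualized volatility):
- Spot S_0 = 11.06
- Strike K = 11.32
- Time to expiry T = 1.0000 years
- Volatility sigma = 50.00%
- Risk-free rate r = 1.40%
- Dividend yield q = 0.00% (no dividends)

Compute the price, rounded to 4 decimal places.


Answer: Price = 2.2452

Derivation:
d1 = (ln(S/K) + (r - q + 0.5*sigma^2) * T) / (sigma * sqrt(T)) = 0.23152785
d2 = d1 - sigma * sqrt(T) = -0.26847215
exp(-rT) = 0.98609754; exp(-qT) = 1.00000000
P = K * exp(-rT) * N(-d2) - S_0 * exp(-qT) * N(-d1)
N(-d1) = 0.40845238; N(-d2) = 0.60583205
P = 11.3200 * 0.98609754 * 0.60583205 - 11.0600 * 1.00000000 * 0.40845238 = 2.2452


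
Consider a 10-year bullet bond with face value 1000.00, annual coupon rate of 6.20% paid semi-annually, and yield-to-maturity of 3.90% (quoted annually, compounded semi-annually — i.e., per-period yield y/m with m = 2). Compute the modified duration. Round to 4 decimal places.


Coupon per period c = face * coupon_rate / m = 31.000000
Periods per year m = 2; per-period yield y/m = 0.019500
Number of cashflows N = 20
Cashflows (t years, CF_t, discount factor 1/(1+y/m)^(m*t), PV):
  t = 0.5000: CF_t = 31.000000, DF = 0.980873, PV = 30.407062
  t = 1.0000: CF_t = 31.000000, DF = 0.962112, PV = 29.825466
  t = 1.5000: CF_t = 31.000000, DF = 0.943709, PV = 29.254993
  t = 2.0000: CF_t = 31.000000, DF = 0.925659, PV = 28.695432
  t = 2.5000: CF_t = 31.000000, DF = 0.907954, PV = 28.146574
  t = 3.0000: CF_t = 31.000000, DF = 0.890588, PV = 27.608214
  t = 3.5000: CF_t = 31.000000, DF = 0.873553, PV = 27.080151
  t = 4.0000: CF_t = 31.000000, DF = 0.856845, PV = 26.562188
  t = 4.5000: CF_t = 31.000000, DF = 0.840456, PV = 26.054133
  t = 5.0000: CF_t = 31.000000, DF = 0.824380, PV = 25.555795
  t = 5.5000: CF_t = 31.000000, DF = 0.808613, PV = 25.066989
  t = 6.0000: CF_t = 31.000000, DF = 0.793146, PV = 24.587532
  t = 6.5000: CF_t = 31.000000, DF = 0.777976, PV = 24.117245
  t = 7.0000: CF_t = 31.000000, DF = 0.763095, PV = 23.655954
  t = 7.5000: CF_t = 31.000000, DF = 0.748500, PV = 23.203486
  t = 8.0000: CF_t = 31.000000, DF = 0.734183, PV = 22.759673
  t = 8.5000: CF_t = 31.000000, DF = 0.720140, PV = 22.324348
  t = 9.0000: CF_t = 31.000000, DF = 0.706366, PV = 21.897350
  t = 9.5000: CF_t = 31.000000, DF = 0.692855, PV = 21.478518
  t = 10.0000: CF_t = 1031.000000, DF = 0.679603, PV = 700.670871
Price P = sum_t PV_t = 1188.951975
First compute Macaulay numerator sum_t t * PV_t:
  t * PV_t at t = 0.5000: 15.203531
  t * PV_t at t = 1.0000: 29.825466
  t * PV_t at t = 1.5000: 43.882490
  t * PV_t at t = 2.0000: 57.390865
  t * PV_t at t = 2.5000: 70.366436
  t * PV_t at t = 3.0000: 82.824642
  t * PV_t at t = 3.5000: 94.780529
  t * PV_t at t = 4.0000: 106.248754
  t * PV_t at t = 4.5000: 117.243598
  t * PV_t at t = 5.0000: 127.778974
  t * PV_t at t = 5.5000: 137.868437
  t * PV_t at t = 6.0000: 147.525190
  t * PV_t at t = 6.5000: 156.762095
  t * PV_t at t = 7.0000: 165.591680
  t * PV_t at t = 7.5000: 174.026147
  t * PV_t at t = 8.0000: 182.077381
  t * PV_t at t = 8.5000: 189.756957
  t * PV_t at t = 9.0000: 197.076146
  t * PV_t at t = 9.5000: 204.045925
  t * PV_t at t = 10.0000: 7006.708711
Macaulay duration D = 9306.983954 / 1188.951975 = 7.827889
Modified duration = D / (1 + y/m) = 7.827889 / (1 + 0.019500) = 7.678165

Answer: Modified duration = 7.6782


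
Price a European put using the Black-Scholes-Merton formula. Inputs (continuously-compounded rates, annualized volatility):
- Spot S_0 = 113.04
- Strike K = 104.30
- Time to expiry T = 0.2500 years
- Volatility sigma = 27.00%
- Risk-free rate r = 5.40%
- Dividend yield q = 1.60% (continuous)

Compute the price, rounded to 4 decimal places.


d1 = (ln(S/K) + (r - q + 0.5*sigma^2) * T) / (sigma * sqrt(T)) = 0.73394723
d2 = d1 - sigma * sqrt(T) = 0.59894723
exp(-rT) = 0.98659072; exp(-qT) = 0.99600799
P = K * exp(-rT) * N(-d2) - S_0 * exp(-qT) * N(-d1)
N(-d1) = 0.23149045; N(-d2) = 0.27460404
P = 104.3000 * 0.98659072 * 0.27460404 - 113.0400 * 0.99600799 * 0.23149045 = 2.1939

Answer: Price = 2.1939


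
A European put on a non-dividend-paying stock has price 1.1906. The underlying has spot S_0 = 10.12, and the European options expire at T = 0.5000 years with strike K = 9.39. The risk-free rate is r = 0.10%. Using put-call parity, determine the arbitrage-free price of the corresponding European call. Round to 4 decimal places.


Put-call parity: C - P = S_0 * exp(-qT) - K * exp(-rT).
S_0 * exp(-qT) = 10.1200 * 1.00000000 = 10.12000000
K * exp(-rT) = 9.3900 * 0.99950012 = 9.38530617
C = P + S*exp(-qT) - K*exp(-rT)
C = 1.1906 + 10.12000000 - 9.38530617 = 1.9253

Answer: Call price = 1.9253


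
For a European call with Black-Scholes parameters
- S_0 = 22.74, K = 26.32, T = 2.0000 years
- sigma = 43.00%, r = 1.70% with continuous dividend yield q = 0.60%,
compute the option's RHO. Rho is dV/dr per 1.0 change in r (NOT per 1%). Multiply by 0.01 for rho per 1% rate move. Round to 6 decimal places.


Answer: Rho = 15.550109

Derivation:
d1 = 0.0998112168; d2 = -0.5083006151
phi(d1) = 0.3969600343; exp(-qT) = 0.9880717129; exp(-rT) = 0.9665715046
N(d2) = 0.3056212694
Rho = K*T*exp(-rT)*N(d2) = 26.3200 * 2.0000 * 0.9665715046 * 0.3056212694 = 15.550109


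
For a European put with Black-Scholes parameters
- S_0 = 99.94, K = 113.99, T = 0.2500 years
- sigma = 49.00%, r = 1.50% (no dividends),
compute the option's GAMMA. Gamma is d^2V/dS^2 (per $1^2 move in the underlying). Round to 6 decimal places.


Answer: Gamma = 0.015046

Derivation:
d1 = -0.3990947728; d2 = -0.6440947728
phi(d1) = 0.3684033608; exp(-qT) = 1.0000000000; exp(-rT) = 0.9962570225
Gamma = exp(-qT) * phi(d1) / (S * sigma * sqrt(T)) = 1.0000000000 * 0.3684033608 / (99.9400 * 0.4900 * 0.5000000000) = 0.015046


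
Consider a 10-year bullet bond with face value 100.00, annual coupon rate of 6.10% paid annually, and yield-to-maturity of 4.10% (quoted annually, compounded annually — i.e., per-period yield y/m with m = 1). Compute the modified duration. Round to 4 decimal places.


Coupon per period c = face * coupon_rate / m = 6.100000
Periods per year m = 1; per-period yield y/m = 0.041000
Number of cashflows N = 10
Cashflows (t years, CF_t, discount factor 1/(1+y/m)^(m*t), PV):
  t = 1.0000: CF_t = 6.100000, DF = 0.960615, PV = 5.859750
  t = 2.0000: CF_t = 6.100000, DF = 0.922781, PV = 5.628963
  t = 3.0000: CF_t = 6.100000, DF = 0.886437, PV = 5.407265
  t = 4.0000: CF_t = 6.100000, DF = 0.851524, PV = 5.194299
  t = 5.0000: CF_t = 6.100000, DF = 0.817987, PV = 4.989720
  t = 6.0000: CF_t = 6.100000, DF = 0.785770, PV = 4.793199
  t = 7.0000: CF_t = 6.100000, DF = 0.754823, PV = 4.604418
  t = 8.0000: CF_t = 6.100000, DF = 0.725094, PV = 4.423072
  t = 9.0000: CF_t = 6.100000, DF = 0.696536, PV = 4.248868
  t = 10.0000: CF_t = 106.100000, DF = 0.669103, PV = 70.991784
Price P = sum_t PV_t = 116.141338
First compute Macaulay numerator sum_t t * PV_t:
  t * PV_t at t = 1.0000: 5.859750
  t * PV_t at t = 2.0000: 11.257926
  t * PV_t at t = 3.0000: 16.221795
  t * PV_t at t = 4.0000: 20.777195
  t * PV_t at t = 5.0000: 24.948601
  t * PV_t at t = 6.0000: 28.759194
  t * PV_t at t = 7.0000: 32.230925
  t * PV_t at t = 8.0000: 35.384575
  t * PV_t at t = 9.0000: 38.239815
  t * PV_t at t = 10.0000: 709.917838
Macaulay duration D = 923.597612 / 116.141338 = 7.952359
Modified duration = D / (1 + y/m) = 7.952359 / (1 + 0.041000) = 7.639154

Answer: Modified duration = 7.6392


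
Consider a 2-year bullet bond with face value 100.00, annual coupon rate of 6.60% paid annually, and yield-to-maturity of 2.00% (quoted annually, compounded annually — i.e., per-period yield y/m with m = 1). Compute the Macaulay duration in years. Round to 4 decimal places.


Answer: Macaulay duration = 1.9406 years

Derivation:
Coupon per period c = face * coupon_rate / m = 6.600000
Periods per year m = 1; per-period yield y/m = 0.020000
Number of cashflows N = 2
Cashflows (t years, CF_t, discount factor 1/(1+y/m)^(m*t), PV):
  t = 1.0000: CF_t = 6.600000, DF = 0.980392, PV = 6.470588
  t = 2.0000: CF_t = 106.600000, DF = 0.961169, PV = 102.460592
Price P = sum_t PV_t = 108.931180
Macaulay numerator sum_t t * PV_t:
  t * PV_t at t = 1.0000: 6.470588
  t * PV_t at t = 2.0000: 204.921184
Macaulay duration D = (sum_t t * PV_t) / P = 211.391772 / 108.931180 = 1.940599


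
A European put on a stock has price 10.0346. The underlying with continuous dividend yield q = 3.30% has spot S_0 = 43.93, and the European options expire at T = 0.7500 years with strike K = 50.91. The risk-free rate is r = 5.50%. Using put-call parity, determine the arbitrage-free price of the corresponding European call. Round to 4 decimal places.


Put-call parity: C - P = S_0 * exp(-qT) - K * exp(-rT).
S_0 * exp(-qT) = 43.9300 * 0.97555377 = 42.85607712
K * exp(-rT) = 50.9100 * 0.95958920 = 48.85268631
C = P + S*exp(-qT) - K*exp(-rT)
C = 10.0346 + 42.85607712 - 48.85268631 = 4.0380

Answer: Call price = 4.0380


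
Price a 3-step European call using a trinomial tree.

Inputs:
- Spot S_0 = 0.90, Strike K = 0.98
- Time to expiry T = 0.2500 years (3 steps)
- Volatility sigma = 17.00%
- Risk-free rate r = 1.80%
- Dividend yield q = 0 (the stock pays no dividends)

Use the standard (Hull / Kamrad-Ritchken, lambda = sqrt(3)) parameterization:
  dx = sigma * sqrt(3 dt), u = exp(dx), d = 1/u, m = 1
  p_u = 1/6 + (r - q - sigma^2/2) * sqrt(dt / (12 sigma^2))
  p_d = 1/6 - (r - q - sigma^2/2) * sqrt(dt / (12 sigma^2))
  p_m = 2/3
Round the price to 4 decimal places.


dt = T/N = 0.083333; dx = sigma*sqrt(3*dt) = 0.085000
u = exp(dx) = 1.088717; d = 1/u = 0.918512
p_u = 0.168407, p_m = 0.666667, p_d = 0.164926
Discount per step: exp(-r*dt) = 0.998501
Stock lattice S(k, j) with j the centered position index:
  k=0: S(0,+0) = 0.9000
  k=1: S(1,-1) = 0.8267; S(1,+0) = 0.9000; S(1,+1) = 0.9798
  k=2: S(2,-2) = 0.7593; S(2,-1) = 0.8267; S(2,+0) = 0.9000; S(2,+1) = 0.9798; S(2,+2) = 1.0668
  k=3: S(3,-3) = 0.6974; S(3,-2) = 0.7593; S(3,-1) = 0.8267; S(3,+0) = 0.9000; S(3,+1) = 0.9798; S(3,+2) = 1.0668; S(3,+3) = 1.1614
Terminal payoffs V(N, j) = max(S_T - K, 0):
  V(3,-3) = 0.000000; V(3,-2) = 0.000000; V(3,-1) = 0.000000; V(3,+0) = 0.000000; V(3,+1) = 0.000000; V(3,+2) = 0.086774; V(3,+3) = 0.181415
Backward induction: V(k, j) = exp(-r*dt) * [p_u * V(k+1, j+1) + p_m * V(k+1, j) + p_d * V(k+1, j-1)]
  V(2,-2) = exp(-r*dt) * [p_u*0.000000 + p_m*0.000000 + p_d*0.000000] = 0.000000
  V(2,-1) = exp(-r*dt) * [p_u*0.000000 + p_m*0.000000 + p_d*0.000000] = 0.000000
  V(2,+0) = exp(-r*dt) * [p_u*0.000000 + p_m*0.000000 + p_d*0.000000] = 0.000000
  V(2,+1) = exp(-r*dt) * [p_u*0.086774 + p_m*0.000000 + p_d*0.000000] = 0.014591
  V(2,+2) = exp(-r*dt) * [p_u*0.181415 + p_m*0.086774 + p_d*0.000000] = 0.088269
  V(1,-1) = exp(-r*dt) * [p_u*0.000000 + p_m*0.000000 + p_d*0.000000] = 0.000000
  V(1,+0) = exp(-r*dt) * [p_u*0.014591 + p_m*0.000000 + p_d*0.000000] = 0.002454
  V(1,+1) = exp(-r*dt) * [p_u*0.088269 + p_m*0.014591 + p_d*0.000000] = 0.024556
  V(0,+0) = exp(-r*dt) * [p_u*0.024556 + p_m*0.002454 + p_d*0.000000] = 0.005762

Answer: Price = V(0,0) = 0.0058


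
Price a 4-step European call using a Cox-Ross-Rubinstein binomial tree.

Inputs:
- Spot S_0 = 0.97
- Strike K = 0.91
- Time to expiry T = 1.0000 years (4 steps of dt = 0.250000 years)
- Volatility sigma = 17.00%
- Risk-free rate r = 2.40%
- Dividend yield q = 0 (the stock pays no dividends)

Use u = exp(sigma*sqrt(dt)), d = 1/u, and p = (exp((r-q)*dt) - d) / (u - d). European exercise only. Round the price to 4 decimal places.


dt = T/N = 0.250000
u = exp(sigma*sqrt(dt)) = 1.088717; d = 1/u = 0.918512
p = (exp((r-q)*dt) - d) / (u - d) = 0.514120
Discount per step: exp(-r*dt) = 0.994018
Stock lattice S(k, i) with i counting down-moves:
  k=0: S(0,0) = 0.9700
  k=1: S(1,0) = 1.0561; S(1,1) = 0.8910
  k=2: S(2,0) = 1.1497; S(2,1) = 0.9700; S(2,2) = 0.8184
  k=3: S(3,0) = 1.2517; S(3,1) = 1.0561; S(3,2) = 0.8910; S(3,3) = 0.7517
  k=4: S(4,0) = 1.3628; S(4,1) = 1.1497; S(4,2) = 0.9700; S(4,3) = 0.8184; S(4,4) = 0.6904
Terminal payoffs V(N, i) = max(S_T - K, 0):
  V(4,0) = 0.452799; V(4,1) = 0.239746; V(4,2) = 0.060000; V(4,3) = 0.000000; V(4,4) = 0.000000
Backward induction: V(k, i) = exp(-r*dt) * [p * V(k+1, i) + (1-p) * V(k+1, i+1)].
  V(3,0) = exp(-r*dt) * [p*0.452799 + (1-p)*0.239746] = 0.347191
  V(3,1) = exp(-r*dt) * [p*0.239746 + (1-p)*0.060000] = 0.151499
  V(3,2) = exp(-r*dt) * [p*0.060000 + (1-p)*0.000000] = 0.030663
  V(3,3) = exp(-r*dt) * [p*0.000000 + (1-p)*0.000000] = 0.000000
  V(2,0) = exp(-r*dt) * [p*0.347191 + (1-p)*0.151499] = 0.250600
  V(2,1) = exp(-r*dt) * [p*0.151499 + (1-p)*0.030663] = 0.092232
  V(2,2) = exp(-r*dt) * [p*0.030663 + (1-p)*0.000000] = 0.015670
  V(1,0) = exp(-r*dt) * [p*0.250600 + (1-p)*0.092232] = 0.172614
  V(1,1) = exp(-r*dt) * [p*0.092232 + (1-p)*0.015670] = 0.054703
  V(0,0) = exp(-r*dt) * [p*0.172614 + (1-p)*0.054703] = 0.114633

Answer: Price = V(0,0) = 0.1146


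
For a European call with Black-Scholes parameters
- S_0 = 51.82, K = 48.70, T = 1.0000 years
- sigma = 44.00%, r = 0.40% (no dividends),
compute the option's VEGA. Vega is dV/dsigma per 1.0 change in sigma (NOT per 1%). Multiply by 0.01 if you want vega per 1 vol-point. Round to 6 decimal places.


d1 = 0.3702207842; d2 = -0.0697792158
phi(d1) = 0.3725178780; exp(-qT) = 1.0000000000; exp(-rT) = 0.9960079893
Vega = S * exp(-qT) * phi(d1) * sqrt(T) = 51.8200 * 1.0000000000 * 0.3725178780 * 1.0000000000 = 19.303876

Answer: Vega = 19.303876


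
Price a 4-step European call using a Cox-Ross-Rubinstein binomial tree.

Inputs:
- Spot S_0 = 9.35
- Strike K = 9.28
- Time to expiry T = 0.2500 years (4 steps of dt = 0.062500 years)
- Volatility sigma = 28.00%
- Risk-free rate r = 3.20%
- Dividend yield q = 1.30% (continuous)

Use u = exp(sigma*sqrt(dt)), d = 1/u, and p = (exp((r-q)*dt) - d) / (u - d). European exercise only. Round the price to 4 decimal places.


Answer: Price = V(0,0) = 0.5569

Derivation:
dt = T/N = 0.062500
u = exp(sigma*sqrt(dt)) = 1.072508; d = 1/u = 0.932394
p = (exp((r-q)*dt) - d) / (u - d) = 0.490987
Discount per step: exp(-r*dt) = 0.998002
Stock lattice S(k, i) with i counting down-moves:
  k=0: S(0,0) = 9.3500
  k=1: S(1,0) = 10.0280; S(1,1) = 8.7179
  k=2: S(2,0) = 10.7551; S(2,1) = 9.3500; S(2,2) = 8.1285
  k=3: S(3,0) = 11.5349; S(3,1) = 10.0280; S(3,2) = 8.7179; S(3,3) = 7.5790
  k=4: S(4,0) = 12.3713; S(4,1) = 10.7551; S(4,2) = 9.3500; S(4,3) = 8.1285; S(4,4) = 7.0666
Terminal payoffs V(N, i) = max(S_T - K, 0):
  V(4,0) = 3.091264; V(4,1) = 1.475060; V(4,2) = 0.070000; V(4,3) = 0.000000; V(4,4) = 0.000000
Backward induction: V(k, i) = exp(-r*dt) * [p * V(k+1, i) + (1-p) * V(k+1, i+1)].
  V(3,0) = exp(-r*dt) * [p*3.091264 + (1-p)*1.475060] = 2.264063
  V(3,1) = exp(-r*dt) * [p*1.475060 + (1-p)*0.070000] = 0.758349
  V(3,2) = exp(-r*dt) * [p*0.070000 + (1-p)*0.000000] = 0.034300
  V(3,3) = exp(-r*dt) * [p*0.000000 + (1-p)*0.000000] = 0.000000
  V(2,0) = exp(-r*dt) * [p*2.264063 + (1-p)*0.758349] = 1.494643
  V(2,1) = exp(-r*dt) * [p*0.758349 + (1-p)*0.034300] = 0.389020
  V(2,2) = exp(-r*dt) * [p*0.034300 + (1-p)*0.000000] = 0.016807
  V(1,0) = exp(-r*dt) * [p*1.494643 + (1-p)*0.389020] = 0.930005
  V(1,1) = exp(-r*dt) * [p*0.389020 + (1-p)*0.016807] = 0.199160
  V(0,0) = exp(-r*dt) * [p*0.930005 + (1-p)*0.199160] = 0.556881


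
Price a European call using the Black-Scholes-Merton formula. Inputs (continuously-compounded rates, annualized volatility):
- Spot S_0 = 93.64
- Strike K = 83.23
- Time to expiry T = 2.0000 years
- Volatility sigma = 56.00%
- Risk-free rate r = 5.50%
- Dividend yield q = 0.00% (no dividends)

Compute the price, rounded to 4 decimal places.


d1 = (ln(S/K) + (r - q + 0.5*sigma^2) * T) / (sigma * sqrt(T)) = 0.68368359
d2 = d1 - sigma * sqrt(T) = -0.10827600
exp(-rT) = 0.89583414; exp(-qT) = 1.00000000
C = S_0 * exp(-qT) * N(d1) - K * exp(-rT) * N(d2)
N(d1) = 0.75291251; N(d2) = 0.45688838
C = 93.6400 * 1.00000000 * 0.75291251 - 83.2300 * 0.89583414 * 0.45688838 = 36.4370

Answer: Price = 36.4370


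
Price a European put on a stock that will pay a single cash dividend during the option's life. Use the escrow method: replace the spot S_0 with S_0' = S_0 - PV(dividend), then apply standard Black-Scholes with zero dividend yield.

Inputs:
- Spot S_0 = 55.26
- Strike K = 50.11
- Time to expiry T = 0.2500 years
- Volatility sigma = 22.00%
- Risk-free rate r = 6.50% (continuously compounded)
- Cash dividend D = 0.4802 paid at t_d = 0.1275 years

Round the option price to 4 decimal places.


PV(D) = D * exp(-r * t_d) = 0.4802 * 0.99174675 = 0.47623679
S_0' = S_0 - PV(D) = 55.2600 - 0.47623679 = 54.78376321
d1 = (ln(S_0'/K) + (r + sigma^2/2)*T) / (sigma*sqrt(T)) = 1.01339336
d2 = d1 - sigma*sqrt(T) = 0.90339336
exp(-rT) = 0.98388132
N(-d1) = 0.15543616; N(-d2) = 0.18315858
P = K * exp(-rT) * N(-d2) - S_0' * N(-d1) = 50.1100 * 0.98388132 * 0.18315858 - 54.78376321 * 0.15543616 = 0.5148

Answer: Price = 0.5148


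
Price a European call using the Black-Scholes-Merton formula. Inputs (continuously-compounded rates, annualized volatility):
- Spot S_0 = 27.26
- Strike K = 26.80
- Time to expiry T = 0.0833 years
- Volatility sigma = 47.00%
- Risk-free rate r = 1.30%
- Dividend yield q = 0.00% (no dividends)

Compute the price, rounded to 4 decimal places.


Answer: Price = 1.7183

Derivation:
d1 = (ln(S/K) + (r - q + 0.5*sigma^2) * T) / (sigma * sqrt(T)) = 0.20126715
d2 = d1 - sigma * sqrt(T) = 0.06561697
exp(-rT) = 0.99891769; exp(-qT) = 1.00000000
C = S_0 * exp(-qT) * N(d1) - K * exp(-rT) * N(d2)
N(d1) = 0.57975516; N(d2) = 0.52615861
C = 27.2600 * 1.00000000 * 0.57975516 - 26.8000 * 0.99891769 * 0.52615861 = 1.7183


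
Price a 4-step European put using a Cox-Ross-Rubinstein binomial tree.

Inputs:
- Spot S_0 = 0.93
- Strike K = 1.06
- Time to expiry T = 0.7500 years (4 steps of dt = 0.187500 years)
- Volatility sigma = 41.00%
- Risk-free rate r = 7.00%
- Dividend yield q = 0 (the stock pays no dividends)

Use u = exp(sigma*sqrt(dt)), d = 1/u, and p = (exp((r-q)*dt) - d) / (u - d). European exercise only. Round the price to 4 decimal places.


Answer: Price = V(0,0) = 0.1837

Derivation:
dt = T/N = 0.187500
u = exp(sigma*sqrt(dt)) = 1.194270; d = 1/u = 0.837332
p = (exp((r-q)*dt) - d) / (u - d) = 0.492746
Discount per step: exp(-r*dt) = 0.986961
Stock lattice S(k, i) with i counting down-moves:
  k=0: S(0,0) = 0.9300
  k=1: S(1,0) = 1.1107; S(1,1) = 0.7787
  k=2: S(2,0) = 1.3264; S(2,1) = 0.9300; S(2,2) = 0.6520
  k=3: S(3,0) = 1.5841; S(3,1) = 1.1107; S(3,2) = 0.7787; S(3,3) = 0.5460
  k=4: S(4,0) = 1.8919; S(4,1) = 1.3264; S(4,2) = 0.9300; S(4,3) = 0.6520; S(4,4) = 0.4572
Terminal payoffs V(N, i) = max(K - S_T, 0):
  V(4,0) = 0.000000; V(4,1) = 0.000000; V(4,2) = 0.130000; V(4,3) = 0.407955; V(4,4) = 0.602835
Backward induction: V(k, i) = exp(-r*dt) * [p * V(k+1, i) + (1-p) * V(k+1, i+1)].
  V(3,0) = exp(-r*dt) * [p*0.000000 + (1-p)*0.000000] = 0.000000
  V(3,1) = exp(-r*dt) * [p*0.000000 + (1-p)*0.130000] = 0.065083
  V(3,2) = exp(-r*dt) * [p*0.130000 + (1-p)*0.407955] = 0.267460
  V(3,3) = exp(-r*dt) * [p*0.407955 + (1-p)*0.602835] = 0.500200
  V(2,0) = exp(-r*dt) * [p*0.000000 + (1-p)*0.065083] = 0.032583
  V(2,1) = exp(-r*dt) * [p*0.065083 + (1-p)*0.267460] = 0.165553
  V(2,2) = exp(-r*dt) * [p*0.267460 + (1-p)*0.500200] = 0.380492
  V(1,0) = exp(-r*dt) * [p*0.032583 + (1-p)*0.165553] = 0.098728
  V(1,1) = exp(-r*dt) * [p*0.165553 + (1-p)*0.380492] = 0.271001
  V(0,0) = exp(-r*dt) * [p*0.098728 + (1-p)*0.271001] = 0.183687


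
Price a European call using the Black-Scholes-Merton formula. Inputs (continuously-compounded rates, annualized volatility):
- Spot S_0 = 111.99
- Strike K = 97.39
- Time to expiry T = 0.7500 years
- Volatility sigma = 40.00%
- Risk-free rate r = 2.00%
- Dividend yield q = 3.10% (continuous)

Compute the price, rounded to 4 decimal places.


Answer: Price = 21.8499

Derivation:
d1 = (ln(S/K) + (r - q + 0.5*sigma^2) * T) / (sigma * sqrt(T)) = 0.55262826
d2 = d1 - sigma * sqrt(T) = 0.20621810
exp(-rT) = 0.98511194; exp(-qT) = 0.97701820
C = S_0 * exp(-qT) * N(d1) - K * exp(-rT) * N(d2)
N(d1) = 0.70974101; N(d2) = 0.58168973
C = 111.9900 * 0.97701820 * 0.70974101 - 97.3900 * 0.98511194 * 0.58168973 = 21.8499


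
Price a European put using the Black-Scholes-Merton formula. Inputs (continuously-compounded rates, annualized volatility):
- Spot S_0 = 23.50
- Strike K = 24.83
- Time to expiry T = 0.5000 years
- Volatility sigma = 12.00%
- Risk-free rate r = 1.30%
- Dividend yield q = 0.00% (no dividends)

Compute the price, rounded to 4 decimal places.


d1 = (ln(S/K) + (r - q + 0.5*sigma^2) * T) / (sigma * sqrt(T)) = -0.52976650
d2 = d1 - sigma * sqrt(T) = -0.61461932
exp(-rT) = 0.99352108; exp(-qT) = 1.00000000
P = K * exp(-rT) * N(-d2) - S_0 * exp(-qT) * N(-d1)
N(-d1) = 0.70186308; N(-d2) = 0.73059692
P = 24.8300 * 0.99352108 * 0.73059692 - 23.5000 * 1.00000000 * 0.70186308 = 1.5294

Answer: Price = 1.5294


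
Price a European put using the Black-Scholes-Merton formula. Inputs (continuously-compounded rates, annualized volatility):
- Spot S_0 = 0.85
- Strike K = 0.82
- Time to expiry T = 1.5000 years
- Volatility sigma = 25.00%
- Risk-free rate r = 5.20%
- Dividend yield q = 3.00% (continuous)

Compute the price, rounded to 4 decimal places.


Answer: Price = 0.0709

Derivation:
d1 = (ln(S/K) + (r - q + 0.5*sigma^2) * T) / (sigma * sqrt(T)) = 0.37822411
d2 = d1 - sigma * sqrt(T) = 0.07203789
exp(-rT) = 0.92496443; exp(-qT) = 0.95599748
P = K * exp(-rT) * N(-d2) - S_0 * exp(-qT) * N(-d1)
N(-d1) = 0.35263206; N(-d2) = 0.47128588
P = 0.8200 * 0.92496443 * 0.47128588 - 0.8500 * 0.95599748 * 0.35263206 = 0.0709


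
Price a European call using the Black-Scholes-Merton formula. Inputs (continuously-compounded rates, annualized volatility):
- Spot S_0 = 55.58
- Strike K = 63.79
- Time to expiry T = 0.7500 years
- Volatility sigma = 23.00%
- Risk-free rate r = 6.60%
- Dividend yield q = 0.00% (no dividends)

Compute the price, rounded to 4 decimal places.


d1 = (ln(S/K) + (r - q + 0.5*sigma^2) * T) / (sigma * sqrt(T)) = -0.34357619
d2 = d1 - sigma * sqrt(T) = -0.54276204
exp(-rT) = 0.95170516; exp(-qT) = 1.00000000
C = S_0 * exp(-qT) * N(d1) - K * exp(-rT) * N(d2)
N(d1) = 0.36558251; N(d2) = 0.29364683
C = 55.5800 * 1.00000000 * 0.36558251 - 63.7900 * 0.95170516 * 0.29364683 = 2.4920

Answer: Price = 2.4920


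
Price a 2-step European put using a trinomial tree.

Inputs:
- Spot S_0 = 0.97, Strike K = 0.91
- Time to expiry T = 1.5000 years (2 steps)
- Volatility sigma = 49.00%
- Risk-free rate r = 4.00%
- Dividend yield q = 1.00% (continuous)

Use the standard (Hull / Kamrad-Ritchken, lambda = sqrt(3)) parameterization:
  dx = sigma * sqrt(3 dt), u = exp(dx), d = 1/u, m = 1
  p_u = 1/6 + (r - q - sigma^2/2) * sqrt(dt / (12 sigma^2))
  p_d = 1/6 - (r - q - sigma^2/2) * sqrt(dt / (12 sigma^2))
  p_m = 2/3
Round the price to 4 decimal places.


dt = T/N = 0.750000; dx = sigma*sqrt(3*dt) = 0.735000
u = exp(dx) = 2.085482; d = 1/u = 0.479505
p_u = 0.120723, p_m = 0.666667, p_d = 0.212611
Discount per step: exp(-r*dt) = 0.970446
Stock lattice S(k, j) with j the centered position index:
  k=0: S(0,+0) = 0.9700
  k=1: S(1,-1) = 0.4651; S(1,+0) = 0.9700; S(1,+1) = 2.0229
  k=2: S(2,-2) = 0.2230; S(2,-1) = 0.4651; S(2,+0) = 0.9700; S(2,+1) = 2.0229; S(2,+2) = 4.2188
Terminal payoffs V(N, j) = max(K - S_T, 0):
  V(2,-2) = 0.686972; V(2,-1) = 0.444880; V(2,+0) = 0.000000; V(2,+1) = 0.000000; V(2,+2) = 0.000000
Backward induction: V(k, j) = exp(-r*dt) * [p_u * V(k+1, j+1) + p_m * V(k+1, j) + p_d * V(k+1, j-1)]
  V(1,-1) = exp(-r*dt) * [p_u*0.000000 + p_m*0.444880 + p_d*0.686972] = 0.429562
  V(1,+0) = exp(-r*dt) * [p_u*0.000000 + p_m*0.000000 + p_d*0.444880] = 0.091791
  V(1,+1) = exp(-r*dt) * [p_u*0.000000 + p_m*0.000000 + p_d*0.000000] = 0.000000
  V(0,+0) = exp(-r*dt) * [p_u*0.000000 + p_m*0.091791 + p_d*0.429562] = 0.148015

Answer: Price = V(0,0) = 0.1480


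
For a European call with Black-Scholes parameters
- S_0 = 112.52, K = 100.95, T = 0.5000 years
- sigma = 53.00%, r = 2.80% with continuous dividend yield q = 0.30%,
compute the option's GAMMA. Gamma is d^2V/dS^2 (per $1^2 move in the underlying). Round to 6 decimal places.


d1 = 0.5102659680; d2 = 0.1354993739
phi(d1) = 0.3502443546; exp(-qT) = 0.9985011244; exp(-rT) = 0.9860975443
Gamma = exp(-qT) * phi(d1) / (S * sigma * sqrt(T)) = 0.9985011244 * 0.3502443546 / (112.5200 * 0.5300 * 0.7071067812) = 0.008293

Answer: Gamma = 0.008293


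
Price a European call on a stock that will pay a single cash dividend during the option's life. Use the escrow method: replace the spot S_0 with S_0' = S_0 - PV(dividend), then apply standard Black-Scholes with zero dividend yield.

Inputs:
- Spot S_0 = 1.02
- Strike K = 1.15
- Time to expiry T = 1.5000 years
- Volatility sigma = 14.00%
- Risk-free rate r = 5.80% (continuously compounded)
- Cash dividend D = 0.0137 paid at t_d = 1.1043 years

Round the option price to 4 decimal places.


Answer: Price = 0.0494

Derivation:
PV(D) = D * exp(-r * t_d) = 0.0137 * 0.93795866 = 0.01285003
S_0' = S_0 - PV(D) = 1.0200 - 0.01285003 = 1.00714997
d1 = (ln(S_0'/K) + (r + sigma^2/2)*T) / (sigma*sqrt(T)) = -0.18043067
d2 = d1 - sigma*sqrt(T) = -0.35189496
exp(-rT) = 0.91667710
N(d1) = 0.42840724; N(d2) = 0.36245852
C = S_0' * N(d1) - K * exp(-rT) * N(d2) = 1.00714997 * 0.42840724 - 1.1500 * 0.91667710 * 0.36245852 = 0.0494


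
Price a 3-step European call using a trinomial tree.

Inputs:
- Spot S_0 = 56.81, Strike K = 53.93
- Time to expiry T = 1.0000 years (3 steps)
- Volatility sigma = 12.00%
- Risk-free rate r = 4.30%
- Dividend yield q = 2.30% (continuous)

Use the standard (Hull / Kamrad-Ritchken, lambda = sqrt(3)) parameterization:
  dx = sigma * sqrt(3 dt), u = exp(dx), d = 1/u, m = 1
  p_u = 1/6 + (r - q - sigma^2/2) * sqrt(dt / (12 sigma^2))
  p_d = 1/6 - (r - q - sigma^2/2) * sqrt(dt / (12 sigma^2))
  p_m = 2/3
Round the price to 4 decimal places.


Answer: Price = V(0,0) = 5.0099

Derivation:
dt = T/N = 0.333333; dx = sigma*sqrt(3*dt) = 0.120000
u = exp(dx) = 1.127497; d = 1/u = 0.886920
p_u = 0.184444, p_m = 0.666667, p_d = 0.148889
Discount per step: exp(-r*dt) = 0.985769
Stock lattice S(k, j) with j the centered position index:
  k=0: S(0,+0) = 56.8100
  k=1: S(1,-1) = 50.3860; S(1,+0) = 56.8100; S(1,+1) = 64.0531
  k=2: S(2,-2) = 44.6883; S(2,-1) = 50.3860; S(2,+0) = 56.8100; S(2,+1) = 64.0531; S(2,+2) = 72.2197
  k=3: S(3,-3) = 39.6350; S(3,-2) = 44.6883; S(3,-1) = 50.3860; S(3,+0) = 56.8100; S(3,+1) = 64.0531; S(3,+2) = 72.2197; S(3,+3) = 81.4274
Terminal payoffs V(N, j) = max(S_T - K, 0):
  V(3,-3) = 0.000000; V(3,-2) = 0.000000; V(3,-1) = 0.000000; V(3,+0) = 2.880000; V(3,+1) = 10.123096; V(3,+2) = 18.289664; V(3,+3) = 27.497444
Backward induction: V(k, j) = exp(-r*dt) * [p_u * V(k+1, j+1) + p_m * V(k+1, j) + p_d * V(k+1, j-1)]
  V(2,-2) = exp(-r*dt) * [p_u*0.000000 + p_m*0.000000 + p_d*0.000000] = 0.000000
  V(2,-1) = exp(-r*dt) * [p_u*2.880000 + p_m*0.000000 + p_d*0.000000] = 0.523640
  V(2,+0) = exp(-r*dt) * [p_u*10.123096 + p_m*2.880000 + p_d*0.000000] = 3.733254
  V(2,+1) = exp(-r*dt) * [p_u*18.289664 + p_m*10.123096 + p_d*2.880000] = 10.400806
  V(2,+2) = exp(-r*dt) * [p_u*27.497444 + p_m*18.289664 + p_d*10.123096] = 18.504930
  V(1,-1) = exp(-r*dt) * [p_u*3.733254 + p_m*0.523640 + p_d*0.000000] = 1.022904
  V(1,+0) = exp(-r*dt) * [p_u*10.400806 + p_m*3.733254 + p_d*0.523640] = 4.421342
  V(1,+1) = exp(-r*dt) * [p_u*18.504930 + p_m*10.400806 + p_d*3.733254] = 10.747683
  V(0,+0) = exp(-r*dt) * [p_u*10.747683 + p_m*4.421342 + p_d*1.022904] = 5.009885
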